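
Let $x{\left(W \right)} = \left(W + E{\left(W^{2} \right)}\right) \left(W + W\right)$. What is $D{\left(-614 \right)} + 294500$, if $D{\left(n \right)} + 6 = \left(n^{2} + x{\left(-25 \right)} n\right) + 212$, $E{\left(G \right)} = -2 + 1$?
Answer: $-126498$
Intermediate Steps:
$E{\left(G \right)} = -1$
$x{\left(W \right)} = 2 W \left(-1 + W\right)$ ($x{\left(W \right)} = \left(W - 1\right) \left(W + W\right) = \left(-1 + W\right) 2 W = 2 W \left(-1 + W\right)$)
$D{\left(n \right)} = 206 + n^{2} + 1300 n$ ($D{\left(n \right)} = -6 + \left(\left(n^{2} + 2 \left(-25\right) \left(-1 - 25\right) n\right) + 212\right) = -6 + \left(\left(n^{2} + 2 \left(-25\right) \left(-26\right) n\right) + 212\right) = -6 + \left(\left(n^{2} + 1300 n\right) + 212\right) = -6 + \left(212 + n^{2} + 1300 n\right) = 206 + n^{2} + 1300 n$)
$D{\left(-614 \right)} + 294500 = \left(206 + \left(-614\right)^{2} + 1300 \left(-614\right)\right) + 294500 = \left(206 + 376996 - 798200\right) + 294500 = -420998 + 294500 = -126498$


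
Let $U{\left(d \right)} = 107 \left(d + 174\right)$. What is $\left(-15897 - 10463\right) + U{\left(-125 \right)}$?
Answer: $-21117$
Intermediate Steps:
$U{\left(d \right)} = 18618 + 107 d$ ($U{\left(d \right)} = 107 \left(174 + d\right) = 18618 + 107 d$)
$\left(-15897 - 10463\right) + U{\left(-125 \right)} = \left(-15897 - 10463\right) + \left(18618 + 107 \left(-125\right)\right) = -26360 + \left(18618 - 13375\right) = -26360 + 5243 = -21117$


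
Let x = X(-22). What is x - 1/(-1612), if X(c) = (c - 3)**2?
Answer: 1007501/1612 ≈ 625.00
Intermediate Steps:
X(c) = (-3 + c)**2
x = 625 (x = (-3 - 22)**2 = (-25)**2 = 625)
x - 1/(-1612) = 625 - 1/(-1612) = 625 - 1*(-1/1612) = 625 + 1/1612 = 1007501/1612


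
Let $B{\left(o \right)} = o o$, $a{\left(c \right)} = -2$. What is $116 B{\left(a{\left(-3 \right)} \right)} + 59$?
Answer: $523$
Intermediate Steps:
$B{\left(o \right)} = o^{2}$
$116 B{\left(a{\left(-3 \right)} \right)} + 59 = 116 \left(-2\right)^{2} + 59 = 116 \cdot 4 + 59 = 464 + 59 = 523$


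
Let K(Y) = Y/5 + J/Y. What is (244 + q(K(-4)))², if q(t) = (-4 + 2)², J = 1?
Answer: 61504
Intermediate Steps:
K(Y) = 1/Y + Y/5 (K(Y) = Y/5 + 1/Y = 1/Y + Y/5)
q(t) = 4 (q(t) = (-2)² = 4)
(244 + q(K(-4)))² = (244 + 4)² = 248² = 61504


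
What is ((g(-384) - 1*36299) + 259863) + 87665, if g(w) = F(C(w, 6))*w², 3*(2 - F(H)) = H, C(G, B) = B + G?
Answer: 19185597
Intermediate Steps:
F(H) = 2 - H/3
g(w) = -w³/3 (g(w) = (2 - (6 + w)/3)*w² = (2 + (-2 - w/3))*w² = (-w/3)*w² = -w³/3)
((g(-384) - 1*36299) + 259863) + 87665 = ((-⅓*(-384)³ - 1*36299) + 259863) + 87665 = ((-⅓*(-56623104) - 36299) + 259863) + 87665 = ((18874368 - 36299) + 259863) + 87665 = (18838069 + 259863) + 87665 = 19097932 + 87665 = 19185597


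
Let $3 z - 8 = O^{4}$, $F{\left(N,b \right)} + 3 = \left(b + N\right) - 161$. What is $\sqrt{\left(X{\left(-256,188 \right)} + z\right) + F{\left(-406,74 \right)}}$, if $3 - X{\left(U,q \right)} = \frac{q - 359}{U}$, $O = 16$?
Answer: $\frac{\sqrt{5466709}}{16} \approx 146.13$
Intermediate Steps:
$X{\left(U,q \right)} = 3 - \frac{-359 + q}{U}$ ($X{\left(U,q \right)} = 3 - \frac{q - 359}{U} = 3 - \frac{-359 + q}{U}$)
$F{\left(N,b \right)} = -164 + N + b$ ($F{\left(N,b \right)} = -3 - \left(161 - N - b\right) = -3 + \left(-161 + N + b\right) = -164 + N + b$)
$z = 21848$ ($z = \frac{8}{3} + \frac{16^{4}}{3} = \frac{8}{3} + \frac{1}{3} \cdot 65536 = \frac{8}{3} + \frac{65536}{3} = 21848$)
$\sqrt{\left(X{\left(-256,188 \right)} + z\right) + F{\left(-406,74 \right)}} = \sqrt{\left(\frac{359 - 188 + 3 \left(-256\right)}{-256} + 21848\right) - 496} = \sqrt{\left(- \frac{359 - 188 - 768}{256} + 21848\right) - 496} = \sqrt{\left(\left(- \frac{1}{256}\right) \left(-597\right) + 21848\right) - 496} = \sqrt{\left(\frac{597}{256} + 21848\right) - 496} = \sqrt{\frac{5593685}{256} - 496} = \sqrt{\frac{5466709}{256}} = \frac{\sqrt{5466709}}{16}$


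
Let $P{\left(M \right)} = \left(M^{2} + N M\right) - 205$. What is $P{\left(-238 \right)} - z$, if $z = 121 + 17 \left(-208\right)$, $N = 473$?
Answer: $-52720$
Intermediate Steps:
$P{\left(M \right)} = -205 + M^{2} + 473 M$ ($P{\left(M \right)} = \left(M^{2} + 473 M\right) - 205 = -205 + M^{2} + 473 M$)
$z = -3415$ ($z = 121 - 3536 = -3415$)
$P{\left(-238 \right)} - z = \left(-205 + \left(-238\right)^{2} + 473 \left(-238\right)\right) - -3415 = \left(-205 + 56644 - 112574\right) + 3415 = -56135 + 3415 = -52720$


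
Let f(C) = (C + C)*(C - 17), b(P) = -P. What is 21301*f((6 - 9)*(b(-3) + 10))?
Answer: 93042768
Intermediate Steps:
f(C) = 2*C*(-17 + C) (f(C) = (2*C)*(-17 + C) = 2*C*(-17 + C))
21301*f((6 - 9)*(b(-3) + 10)) = 21301*(2*((6 - 9)*(-1*(-3) + 10))*(-17 + (6 - 9)*(-1*(-3) + 10))) = 21301*(2*(-3*(3 + 10))*(-17 - 3*(3 + 10))) = 21301*(2*(-3*13)*(-17 - 3*13)) = 21301*(2*(-39)*(-17 - 39)) = 21301*(2*(-39)*(-56)) = 21301*4368 = 93042768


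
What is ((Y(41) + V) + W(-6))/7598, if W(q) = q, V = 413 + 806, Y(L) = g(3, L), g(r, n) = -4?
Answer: 1209/7598 ≈ 0.15912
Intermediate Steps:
Y(L) = -4
V = 1219
((Y(41) + V) + W(-6))/7598 = ((-4 + 1219) - 6)/7598 = (1215 - 6)*(1/7598) = 1209*(1/7598) = 1209/7598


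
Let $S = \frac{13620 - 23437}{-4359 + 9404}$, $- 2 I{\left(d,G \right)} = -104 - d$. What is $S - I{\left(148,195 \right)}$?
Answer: $- \frac{645487}{5045} \approx -127.95$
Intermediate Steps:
$I{\left(d,G \right)} = 52 + \frac{d}{2}$ ($I{\left(d,G \right)} = - \frac{-104 - d}{2} = 52 + \frac{d}{2}$)
$S = - \frac{9817}{5045} \approx -1.9459$
$S - I{\left(148,195 \right)} = - \frac{9817}{5045} - \left(52 + \frac{1}{2} \cdot 148\right) = - \frac{9817}{5045} - \left(52 + 74\right) = - \frac{9817}{5045} - 126 = - \frac{645487}{5045}$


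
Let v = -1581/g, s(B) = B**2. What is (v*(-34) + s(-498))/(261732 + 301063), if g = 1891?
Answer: 15129978/34330495 ≈ 0.44072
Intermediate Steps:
v = -51/61 (v = -1581/1891 = -1581*1/1891 = -51/61 ≈ -0.83607)
(v*(-34) + s(-498))/(261732 + 301063) = (-51/61*(-34) + (-498)**2)/(261732 + 301063) = (1734/61 + 248004)/562795 = (15129978/61)*(1/562795) = 15129978/34330495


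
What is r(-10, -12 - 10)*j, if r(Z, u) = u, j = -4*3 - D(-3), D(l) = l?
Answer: 198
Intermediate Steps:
j = -9 (j = -4*3 - 1*(-3) = -12 + 3 = -9)
r(-10, -12 - 10)*j = (-12 - 10)*(-9) = -22*(-9) = 198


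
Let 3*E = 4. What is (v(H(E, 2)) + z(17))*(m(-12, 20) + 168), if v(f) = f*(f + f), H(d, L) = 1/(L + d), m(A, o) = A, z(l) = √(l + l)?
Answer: 702/25 + 156*√34 ≈ 937.71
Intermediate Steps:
z(l) = √2*√l (z(l) = √(2*l) = √2*√l)
E = 4/3 (E = (⅓)*4 = 4/3 ≈ 1.3333)
v(f) = 2*f² (v(f) = f*(2*f) = 2*f²)
(v(H(E, 2)) + z(17))*(m(-12, 20) + 168) = (2*(1/(2 + 4/3))² + √2*√17)*(-12 + 168) = (2*(1/(10/3))² + √34)*156 = (2*(3/10)² + √34)*156 = (2*(9/100) + √34)*156 = (9/50 + √34)*156 = 702/25 + 156*√34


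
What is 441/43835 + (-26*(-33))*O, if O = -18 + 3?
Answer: -564156009/43835 ≈ -12870.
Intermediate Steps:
O = -15
441/43835 + (-26*(-33))*O = 441/43835 - 26*(-33)*(-15) = 441*(1/43835) + 858*(-15) = 441/43835 - 12870 = -564156009/43835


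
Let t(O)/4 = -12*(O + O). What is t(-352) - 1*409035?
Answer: -375243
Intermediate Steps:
t(O) = -96*O (t(O) = 4*(-12*(O + O)) = 4*(-24*O) = -96*O)
t(-352) - 1*409035 = -96*(-352) - 1*409035 = 33792 - 409035 = -375243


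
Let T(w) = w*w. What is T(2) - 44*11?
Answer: -480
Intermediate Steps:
T(w) = w²
T(2) - 44*11 = 2² - 44*11 = 4 - 484 = -480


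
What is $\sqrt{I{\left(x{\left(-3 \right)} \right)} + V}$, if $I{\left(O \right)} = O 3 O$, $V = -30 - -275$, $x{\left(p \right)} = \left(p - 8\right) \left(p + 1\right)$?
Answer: $\sqrt{1697} \approx 41.195$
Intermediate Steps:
$x{\left(p \right)} = \left(1 + p\right) \left(-8 + p\right)$ ($x{\left(p \right)} = \left(-8 + p\right) \left(1 + p\right) = \left(1 + p\right) \left(-8 + p\right)$)
$V = 245$ ($V = -30 + 275 = 245$)
$I{\left(O \right)} = 3 O^{2}$ ($I{\left(O \right)} = 3 O O = 3 O^{2}$)
$\sqrt{I{\left(x{\left(-3 \right)} \right)} + V} = \sqrt{3 \left(-8 + \left(-3\right)^{2} - -21\right)^{2} + 245} = \sqrt{3 \left(-8 + 9 + 21\right)^{2} + 245} = \sqrt{3 \cdot 22^{2} + 245} = \sqrt{3 \cdot 484 + 245} = \sqrt{1452 + 245} = \sqrt{1697}$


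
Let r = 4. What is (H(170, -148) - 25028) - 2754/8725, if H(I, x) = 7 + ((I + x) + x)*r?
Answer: -222708379/8725 ≈ -25525.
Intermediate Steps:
H(I, x) = 7 + 4*I + 8*x (H(I, x) = 7 + ((I + x) + x)*4 = 7 + (I + 2*x)*4 = 7 + (4*I + 8*x) = 7 + 4*I + 8*x)
(H(170, -148) - 25028) - 2754/8725 = ((7 + 4*170 + 8*(-148)) - 25028) - 2754/8725 = ((7 + 680 - 1184) - 25028) - 2754*1/8725 = (-497 - 25028) - 2754/8725 = -25525 - 2754/8725 = -222708379/8725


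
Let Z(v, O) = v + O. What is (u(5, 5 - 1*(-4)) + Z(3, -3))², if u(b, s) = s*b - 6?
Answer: 1521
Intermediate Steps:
Z(v, O) = O + v
u(b, s) = -6 + b*s (u(b, s) = b*s - 6 = -6 + b*s)
(u(5, 5 - 1*(-4)) + Z(3, -3))² = ((-6 + 5*(5 - 1*(-4))) + (-3 + 3))² = ((-6 + 5*(5 + 4)) + 0)² = ((-6 + 5*9) + 0)² = ((-6 + 45) + 0)² = (39 + 0)² = 39² = 1521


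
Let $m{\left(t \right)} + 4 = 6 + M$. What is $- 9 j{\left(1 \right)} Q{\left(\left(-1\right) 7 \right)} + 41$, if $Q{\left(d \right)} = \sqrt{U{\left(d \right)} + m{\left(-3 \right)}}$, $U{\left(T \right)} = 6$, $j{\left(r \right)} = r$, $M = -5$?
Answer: $41 - 9 \sqrt{3} \approx 25.412$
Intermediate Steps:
$m{\left(t \right)} = -3$ ($m{\left(t \right)} = -4 + \left(6 - 5\right) = -4 + 1 = -3$)
$Q{\left(d \right)} = \sqrt{3}$ ($Q{\left(d \right)} = \sqrt{6 - 3} = \sqrt{3}$)
$- 9 j{\left(1 \right)} Q{\left(\left(-1\right) 7 \right)} + 41 = \left(-9\right) 1 \sqrt{3} + 41 = - 9 \sqrt{3} + 41 = 41 - 9 \sqrt{3}$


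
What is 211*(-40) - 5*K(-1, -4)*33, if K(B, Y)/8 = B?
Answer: -7120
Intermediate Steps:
K(B, Y) = 8*B
211*(-40) - 5*K(-1, -4)*33 = 211*(-40) - 5*(8*(-1))*33 = -8440 - 5*(-8)*33 = -8440 - (-40)*33 = -8440 - 1*(-1320) = -8440 + 1320 = -7120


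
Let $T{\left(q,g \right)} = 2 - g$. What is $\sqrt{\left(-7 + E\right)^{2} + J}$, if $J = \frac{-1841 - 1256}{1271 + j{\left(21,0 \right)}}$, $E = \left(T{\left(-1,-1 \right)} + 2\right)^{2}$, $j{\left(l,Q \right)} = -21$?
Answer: $\frac{\sqrt{803806}}{50} \approx 17.931$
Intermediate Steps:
$E = 25$ ($E = \left(\left(2 - -1\right) + 2\right)^{2} = \left(\left(2 + 1\right) + 2\right)^{2} = \left(3 + 2\right)^{2} = 5^{2} = 25$)
$J = - \frac{3097}{1250}$ ($J = \frac{-1841 - 1256}{1271 - 21} = - \frac{3097}{1250} \approx -2.4776$)
$\sqrt{\left(-7 + E\right)^{2} + J} = \sqrt{\left(-7 + 25\right)^{2} - \frac{3097}{1250}} = \sqrt{18^{2} - \frac{3097}{1250}} = \sqrt{324 - \frac{3097}{1250}} = \sqrt{\frac{401903}{1250}} = \frac{\sqrt{803806}}{50}$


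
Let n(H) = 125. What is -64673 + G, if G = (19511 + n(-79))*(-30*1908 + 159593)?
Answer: 2009738835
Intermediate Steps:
G = 2009803508 (G = (19511 + 125)*(-30*1908 + 159593) = 19636*(-57240 + 159593) = 19636*102353 = 2009803508)
-64673 + G = -64673 + 2009803508 = 2009738835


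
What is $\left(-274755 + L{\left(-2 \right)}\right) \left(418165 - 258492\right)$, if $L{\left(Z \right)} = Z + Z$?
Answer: $-43871593807$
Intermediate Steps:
$L{\left(Z \right)} = 2 Z$
$\left(-274755 + L{\left(-2 \right)}\right) \left(418165 - 258492\right) = \left(-274755 + 2 \left(-2\right)\right) \left(418165 - 258492\right) = \left(-274755 - 4\right) 159673 = \left(-274759\right) 159673 = -43871593807$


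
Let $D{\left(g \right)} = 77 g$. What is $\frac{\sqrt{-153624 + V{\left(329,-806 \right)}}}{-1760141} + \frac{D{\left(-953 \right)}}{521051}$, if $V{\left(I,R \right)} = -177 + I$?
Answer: $- \frac{73381}{521051} - \frac{8 i \sqrt{2398}}{1760141} \approx -0.14083 - 0.00022257 i$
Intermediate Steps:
$\frac{\sqrt{-153624 + V{\left(329,-806 \right)}}}{-1760141} + \frac{D{\left(-953 \right)}}{521051} = \frac{\sqrt{-153624 + \left(-177 + 329\right)}}{-1760141} + \frac{77 \left(-953\right)}{521051} = \sqrt{-153624 + 152} \left(- \frac{1}{1760141}\right) - \frac{73381}{521051} = \sqrt{-153472} \left(- \frac{1}{1760141}\right) - \frac{73381}{521051} = 8 i \sqrt{2398} \left(- \frac{1}{1760141}\right) - \frac{73381}{521051} = - \frac{8 i \sqrt{2398}}{1760141} - \frac{73381}{521051} = - \frac{73381}{521051} - \frac{8 i \sqrt{2398}}{1760141}$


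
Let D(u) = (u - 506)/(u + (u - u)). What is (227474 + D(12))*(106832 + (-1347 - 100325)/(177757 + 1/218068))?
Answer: 2825479123431562778648/116289340431 ≈ 2.4297e+10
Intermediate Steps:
D(u) = (-506 + u)/u (D(u) = (-506 + u)/(u + 0) = (-506 + u)/u)
(227474 + D(12))*(106832 + (-1347 - 100325)/(177757 + 1/218068)) = (227474 + (-506 + 12)/12)*(106832 + (-1347 - 100325)/(177757 + 1/218068)) = (227474 + (1/12)*(-494))*(106832 - 101672/(177757 + 1/218068)) = (227474 - 247/6)*(106832 - 101672/38763113477/218068) = 1364597*(106832 - 101672*218068/38763113477)/6 = 1364597*(106832 - 22171409696/38763113477)/6 = (1364597/6)*(4141118767565168/38763113477) = 2825479123431562778648/116289340431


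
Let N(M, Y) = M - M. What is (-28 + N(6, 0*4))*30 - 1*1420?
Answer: -2260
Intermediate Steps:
N(M, Y) = 0
(-28 + N(6, 0*4))*30 - 1*1420 = (-28 + 0)*30 - 1*1420 = -28*30 - 1420 = -840 - 1420 = -2260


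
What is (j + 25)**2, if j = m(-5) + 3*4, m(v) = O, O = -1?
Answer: 1296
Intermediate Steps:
m(v) = -1
j = 11 (j = -1 + 3*4 = -1 + 12 = 11)
(j + 25)**2 = (11 + 25)**2 = 36**2 = 1296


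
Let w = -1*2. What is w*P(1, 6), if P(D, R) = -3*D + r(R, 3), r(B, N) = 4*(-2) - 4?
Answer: 30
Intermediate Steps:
r(B, N) = -12 (r(B, N) = -8 - 4 = -12)
P(D, R) = -12 - 3*D (P(D, R) = -3*D - 12 = -12 - 3*D)
w = -2
w*P(1, 6) = -2*(-12 - 3*1) = -2*(-12 - 3) = -2*(-15) = 30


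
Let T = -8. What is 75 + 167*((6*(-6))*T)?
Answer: 48171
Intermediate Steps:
75 + 167*((6*(-6))*T) = 75 + 167*((6*(-6))*(-8)) = 75 + 167*(-36*(-8)) = 75 + 167*288 = 75 + 48096 = 48171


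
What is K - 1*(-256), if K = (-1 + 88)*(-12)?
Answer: -788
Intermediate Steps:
K = -1044 (K = 87*(-12) = -1044)
K - 1*(-256) = -1044 - 1*(-256) = -1044 + 256 = -788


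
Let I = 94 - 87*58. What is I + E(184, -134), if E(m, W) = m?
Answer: -4768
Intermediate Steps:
I = -4952 (I = 94 - 5046 = -4952)
I + E(184, -134) = -4952 + 184 = -4768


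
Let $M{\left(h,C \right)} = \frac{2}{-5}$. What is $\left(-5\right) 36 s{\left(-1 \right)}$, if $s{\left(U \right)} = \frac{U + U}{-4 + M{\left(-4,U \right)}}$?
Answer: $- \frac{900}{11} \approx -81.818$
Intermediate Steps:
$M{\left(h,C \right)} = - \frac{2}{5}$ ($M{\left(h,C \right)} = 2 \left(- \frac{1}{5}\right) = - \frac{2}{5}$)
$s{\left(U \right)} = - \frac{5 U}{11}$ ($s{\left(U \right)} = \frac{U + U}{-4 - \frac{2}{5}} = \frac{2 U}{- \frac{22}{5}} = 2 U \left(- \frac{5}{22}\right) = - \frac{5 U}{11}$)
$\left(-5\right) 36 s{\left(-1 \right)} = \left(-5\right) 36 \left(\left(- \frac{5}{11}\right) \left(-1\right)\right) = \left(-180\right) \frac{5}{11} = - \frac{900}{11}$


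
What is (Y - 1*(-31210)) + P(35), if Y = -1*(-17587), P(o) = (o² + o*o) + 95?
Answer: 51342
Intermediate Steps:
P(o) = 95 + 2*o² (P(o) = (o² + o²) + 95 = 2*o² + 95 = 95 + 2*o²)
Y = 17587
(Y - 1*(-31210)) + P(35) = (17587 - 1*(-31210)) + (95 + 2*35²) = (17587 + 31210) + (95 + 2*1225) = 48797 + (95 + 2450) = 48797 + 2545 = 51342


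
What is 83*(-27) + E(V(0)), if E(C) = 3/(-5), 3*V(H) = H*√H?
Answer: -11208/5 ≈ -2241.6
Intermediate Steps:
V(H) = H^(3/2)/3 (V(H) = (H*√H)/3 = H^(3/2)/3)
E(C) = -⅗ (E(C) = 3*(-⅕) = -⅗)
83*(-27) + E(V(0)) = 83*(-27) - ⅗ = -2241 - ⅗ = -11208/5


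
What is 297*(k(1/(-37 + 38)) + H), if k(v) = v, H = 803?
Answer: 238788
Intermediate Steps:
297*(k(1/(-37 + 38)) + H) = 297*(1/(-37 + 38) + 803) = 297*(1/1 + 803) = 297*(1 + 803) = 297*804 = 238788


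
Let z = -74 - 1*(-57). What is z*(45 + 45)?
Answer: -1530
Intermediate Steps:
z = -17 (z = -74 + 57 = -17)
z*(45 + 45) = -17*(45 + 45) = -17*90 = -1530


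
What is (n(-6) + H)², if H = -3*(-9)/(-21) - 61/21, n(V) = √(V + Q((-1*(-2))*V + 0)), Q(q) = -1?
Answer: 4657/441 - 176*I*√7/21 ≈ 10.56 - 22.174*I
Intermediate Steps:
n(V) = √(-1 + V) (n(V) = √(V - 1) = √(-1 + V))
H = -88/21 (H = 27*(-1/21) - 61*1/21 = -9/7 - 61/21 = -88/21 ≈ -4.1905)
(n(-6) + H)² = (√(-1 - 6) - 88/21)² = (√(-7) - 88/21)² = (I*√7 - 88/21)² = (-88/21 + I*√7)²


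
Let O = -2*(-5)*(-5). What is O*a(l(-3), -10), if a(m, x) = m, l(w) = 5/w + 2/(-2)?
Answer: 400/3 ≈ 133.33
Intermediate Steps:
l(w) = -1 + 5/w (l(w) = 5/w + 2*(-1/2) = 5/w - 1 = -1 + 5/w)
O = -50 (O = 10*(-5) = -50)
O*a(l(-3), -10) = -50*(5 - 1*(-3))/(-3) = -(-50)*(5 + 3)/3 = -(-50)*8/3 = -50*(-8/3) = 400/3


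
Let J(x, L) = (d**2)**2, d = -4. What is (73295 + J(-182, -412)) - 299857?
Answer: -226306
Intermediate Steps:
J(x, L) = 256 (J(x, L) = ((-4)**2)**2 = 16**2 = 256)
(73295 + J(-182, -412)) - 299857 = (73295 + 256) - 299857 = 73551 - 299857 = -226306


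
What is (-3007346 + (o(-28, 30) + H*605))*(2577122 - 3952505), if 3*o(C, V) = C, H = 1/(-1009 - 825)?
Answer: 7585911576487999/1834 ≈ 4.1363e+12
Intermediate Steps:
H = -1/1834 (H = 1/(-1834) = -1/1834 ≈ -0.00054526)
o(C, V) = C/3
(-3007346 + (o(-28, 30) + H*605))*(2577122 - 3952505) = (-3007346 + ((⅓)*(-28) - 1/1834*605))*(2577122 - 3952505) = (-3007346 + (-28/3 - 605/1834))*(-1375383) = (-3007346 - 53167/5502)*(-1375383) = -16546470859/5502*(-1375383) = 7585911576487999/1834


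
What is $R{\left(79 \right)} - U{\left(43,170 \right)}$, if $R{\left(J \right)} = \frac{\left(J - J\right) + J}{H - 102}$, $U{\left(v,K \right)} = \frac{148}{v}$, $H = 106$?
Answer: $\frac{2805}{172} \approx 16.308$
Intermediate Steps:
$R{\left(J \right)} = \frac{J}{4}$ ($R{\left(J \right)} = \frac{\left(J - J\right) + J}{106 - 102} = \frac{0 + J}{4} = J \frac{1}{4} = \frac{J}{4}$)
$R{\left(79 \right)} - U{\left(43,170 \right)} = \frac{1}{4} \cdot 79 - \frac{148}{43} = \frac{79}{4} - 148 \cdot \frac{1}{43} = \frac{79}{4} - \frac{148}{43} = \frac{2805}{172}$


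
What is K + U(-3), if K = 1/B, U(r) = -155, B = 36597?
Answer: -5672534/36597 ≈ -155.00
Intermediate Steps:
K = 1/36597 ≈ 2.7325e-5
K + U(-3) = 1/36597 - 155 = -5672534/36597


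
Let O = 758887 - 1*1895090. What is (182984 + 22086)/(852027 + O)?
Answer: -102535/142088 ≈ -0.72163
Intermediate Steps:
O = -1136203 (O = 758887 - 1895090 = -1136203)
(182984 + 22086)/(852027 + O) = (182984 + 22086)/(852027 - 1136203) = 205070/(-284176) = 205070*(-1/284176) = -102535/142088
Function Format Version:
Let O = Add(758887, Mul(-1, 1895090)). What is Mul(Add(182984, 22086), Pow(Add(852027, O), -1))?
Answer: Rational(-102535, 142088) ≈ -0.72163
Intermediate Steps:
O = -1136203 (O = Add(758887, -1895090) = -1136203)
Mul(Add(182984, 22086), Pow(Add(852027, O), -1)) = Mul(Add(182984, 22086), Pow(Add(852027, -1136203), -1)) = Mul(205070, Pow(-284176, -1)) = Mul(205070, Rational(-1, 284176)) = Rational(-102535, 142088)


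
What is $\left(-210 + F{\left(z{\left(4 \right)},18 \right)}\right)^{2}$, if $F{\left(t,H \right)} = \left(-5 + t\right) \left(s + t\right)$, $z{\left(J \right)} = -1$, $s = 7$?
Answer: $60516$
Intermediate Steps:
$F{\left(t,H \right)} = \left(-5 + t\right) \left(7 + t\right)$
$\left(-210 + F{\left(z{\left(4 \right)},18 \right)}\right)^{2} = \left(-210 + \left(-35 + \left(-1\right)^{2} + 2 \left(-1\right)\right)\right)^{2} = \left(-210 - 36\right)^{2} = \left(-246\right)^{2} = 60516$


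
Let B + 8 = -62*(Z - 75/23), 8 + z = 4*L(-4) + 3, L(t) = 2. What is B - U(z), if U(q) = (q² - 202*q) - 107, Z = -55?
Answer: 99088/23 ≈ 4308.2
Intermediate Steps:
z = 3 (z = -8 + (4*2 + 3) = -8 + (8 + 3) = -8 + 11 = 3)
B = 82896/23 (B = -8 - 62*(-55 - 75/23) = -8 - 62*(-1340/23) = -8 + 83080/23 = 82896/23 ≈ 3604.2)
U(q) = -107 + q² - 202*q
B - U(z) = 82896/23 - (-107 + 3² - 202*3) = 82896/23 - (-107 + 9 - 606) = 82896/23 - 1*(-704) = 82896/23 + 704 = 99088/23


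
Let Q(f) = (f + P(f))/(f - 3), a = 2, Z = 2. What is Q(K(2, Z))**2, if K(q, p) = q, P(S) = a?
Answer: 16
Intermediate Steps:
P(S) = 2
Q(f) = (2 + f)/(-3 + f) (Q(f) = (f + 2)/(f - 3) = (2 + f)/(-3 + f))
Q(K(2, Z))**2 = ((2 + 2)/(-3 + 2))**2 = (4/(-1))**2 = (-1*4)**2 = (-4)**2 = 16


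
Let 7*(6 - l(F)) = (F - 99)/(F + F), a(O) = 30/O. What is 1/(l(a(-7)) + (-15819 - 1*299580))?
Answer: -140/44155261 ≈ -3.1706e-6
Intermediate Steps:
l(F) = 6 - (-99 + F)/(14*F) (l(F) = 6 - (F - 99)/(7*(F + F)) = 6 - (-99 + F)/(7*(2*F)) = 6 - (-99 + F)*1/(2*F)/7 = 6 - (-99 + F)/(14*F))
1/(l(a(-7)) + (-15819 - 1*299580)) = 1/((99 + 83*(30/(-7)))/(14*((30/(-7)))) + (-15819 - 1*299580)) = 1/((99 + 83*(30*(-⅐)))/(14*((30*(-⅐)))) + (-15819 - 299580)) = 1/((99 + 83*(-30/7))/(14*(-30/7)) - 315399) = 1/((1/14)*(-7/30)*(99 - 2490/7) - 315399) = 1/((1/14)*(-7/30)*(-1797/7) - 315399) = 1/(599/140 - 315399) = 1/(-44155261/140) = -140/44155261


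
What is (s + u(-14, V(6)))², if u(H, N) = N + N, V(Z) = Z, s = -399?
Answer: 149769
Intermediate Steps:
u(H, N) = 2*N
(s + u(-14, V(6)))² = (-399 + 2*6)² = (-399 + 12)² = (-387)² = 149769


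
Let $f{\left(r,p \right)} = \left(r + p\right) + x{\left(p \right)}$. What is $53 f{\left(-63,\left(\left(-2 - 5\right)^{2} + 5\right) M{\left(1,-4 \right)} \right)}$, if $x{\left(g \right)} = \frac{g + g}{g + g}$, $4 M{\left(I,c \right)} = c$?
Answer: $-6148$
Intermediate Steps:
$M{\left(I,c \right)} = \frac{c}{4}$
$x{\left(g \right)} = 1$ ($x{\left(g \right)} = \frac{2 g}{2 g} = 2 g \frac{1}{2 g} = 1$)
$f{\left(r,p \right)} = 1 + p + r$ ($f{\left(r,p \right)} = \left(r + p\right) + 1 = \left(p + r\right) + 1 = 1 + p + r$)
$53 f{\left(-63,\left(\left(-2 - 5\right)^{2} + 5\right) M{\left(1,-4 \right)} \right)} = 53 \left(1 + \left(\left(-2 - 5\right)^{2} + 5\right) \frac{1}{4} \left(-4\right) - 63\right) = 53 \left(1 + \left(\left(-7\right)^{2} + 5\right) \left(-1\right) - 63\right) = 53 \left(1 + \left(49 + 5\right) \left(-1\right) - 63\right) = 53 \left(1 + 54 \left(-1\right) - 63\right) = 53 \left(1 - 54 - 63\right) = 53 \left(-116\right) = -6148$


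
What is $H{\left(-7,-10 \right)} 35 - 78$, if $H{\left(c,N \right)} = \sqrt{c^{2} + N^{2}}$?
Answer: $-78 + 35 \sqrt{149} \approx 349.23$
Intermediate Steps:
$H{\left(c,N \right)} = \sqrt{N^{2} + c^{2}}$
$H{\left(-7,-10 \right)} 35 - 78 = \sqrt{\left(-10\right)^{2} + \left(-7\right)^{2}} \cdot 35 - 78 = \sqrt{100 + 49} \cdot 35 - 78 = \sqrt{149} \cdot 35 - 78 = 35 \sqrt{149} - 78 = -78 + 35 \sqrt{149}$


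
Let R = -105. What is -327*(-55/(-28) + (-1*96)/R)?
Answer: -131781/140 ≈ -941.29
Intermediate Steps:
-327*(-55/(-28) + (-1*96)/R) = -327*(-55/(-28) - 1*96/(-105)) = -327*(-55*(-1/28) - 96*(-1/105)) = -327*(55/28 + 32/35) = -327*403/140 = -131781/140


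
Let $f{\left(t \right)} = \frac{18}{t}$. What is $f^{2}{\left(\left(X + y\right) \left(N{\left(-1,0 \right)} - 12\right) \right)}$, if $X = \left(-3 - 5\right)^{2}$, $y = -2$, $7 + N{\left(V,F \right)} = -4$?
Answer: $\frac{81}{508369} \approx 0.00015933$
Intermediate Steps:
$N{\left(V,F \right)} = -11$ ($N{\left(V,F \right)} = -7 - 4 = -11$)
$X = 64$ ($X = \left(-8\right)^{2} = 64$)
$f^{2}{\left(\left(X + y\right) \left(N{\left(-1,0 \right)} - 12\right) \right)} = \left(\frac{18}{\left(64 - 2\right) \left(-11 - 12\right)}\right)^{2} = \left(\frac{18}{62 \left(-23\right)}\right)^{2} = \left(\frac{18}{-1426}\right)^{2} = \left(18 \left(- \frac{1}{1426}\right)\right)^{2} = \left(- \frac{9}{713}\right)^{2} = \frac{81}{508369}$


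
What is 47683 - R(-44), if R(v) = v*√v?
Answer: 47683 + 88*I*√11 ≈ 47683.0 + 291.86*I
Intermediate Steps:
R(v) = v^(3/2)
47683 - R(-44) = 47683 - (-44)^(3/2) = 47683 - (-88)*I*√11 = 47683 + 88*I*√11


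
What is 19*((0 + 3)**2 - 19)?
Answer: -190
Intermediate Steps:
19*((0 + 3)**2 - 19) = 19*(3**2 - 19) = 19*(9 - 19) = 19*(-10) = -190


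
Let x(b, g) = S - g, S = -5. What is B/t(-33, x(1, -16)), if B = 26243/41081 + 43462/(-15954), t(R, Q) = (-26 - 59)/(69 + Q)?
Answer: 10934252800/5570953329 ≈ 1.9627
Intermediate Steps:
x(b, g) = -5 - g
t(R, Q) = -85/(69 + Q)
B = -683390800/327703137 (B = 26243*(1/41081) + 43462*(-1/15954) = 26243/41081 - 21731/7977 = -683390800/327703137 ≈ -2.0854)
B/t(-33, x(1, -16)) = -683390800/(327703137*((-85/(69 + (-5 - 1*(-16)))))) = -683390800/(327703137*((-85/(69 + (-5 + 16))))) = -683390800/(327703137*((-85/(69 + 11)))) = -683390800/(327703137*((-85/80))) = -683390800/(327703137*((-85*1/80))) = -683390800/(327703137*(-17/16)) = -683390800/327703137*(-16/17) = 10934252800/5570953329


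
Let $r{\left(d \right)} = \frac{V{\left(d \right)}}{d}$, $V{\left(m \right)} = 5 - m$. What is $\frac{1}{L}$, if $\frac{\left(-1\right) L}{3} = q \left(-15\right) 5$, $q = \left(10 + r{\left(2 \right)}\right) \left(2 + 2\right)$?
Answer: $\frac{1}{10350} \approx 9.6618 \cdot 10^{-5}$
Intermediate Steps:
$r{\left(d \right)} = \frac{5 - d}{d}$
$q = 46$ ($q = \left(10 + \frac{5 - 2}{2}\right) \left(2 + 2\right) = \left(10 + \frac{5 - 2}{2}\right) 4 = \left(10 + \frac{1}{2} \cdot 3\right) 4 = \left(10 + \frac{3}{2}\right) 4 = \frac{23}{2} \cdot 4 = 46$)
$L = 10350$ ($L = - 3 \cdot 46 \left(-15\right) 5 = - 3 \left(\left(-690\right) 5\right) = \left(-3\right) \left(-3450\right) = 10350$)
$\frac{1}{L} = \frac{1}{10350}$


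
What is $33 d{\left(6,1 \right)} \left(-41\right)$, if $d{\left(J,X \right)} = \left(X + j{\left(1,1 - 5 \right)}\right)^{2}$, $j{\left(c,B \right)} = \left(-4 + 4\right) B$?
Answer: $-1353$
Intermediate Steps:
$j{\left(c,B \right)} = 0$ ($j{\left(c,B \right)} = 0 B = 0$)
$d{\left(J,X \right)} = X^{2}$ ($d{\left(J,X \right)} = \left(X + 0\right)^{2} = X^{2}$)
$33 d{\left(6,1 \right)} \left(-41\right) = 33 \cdot 1^{2} \left(-41\right) = 33 \cdot 1 \left(-41\right) = 33 \left(-41\right) = -1353$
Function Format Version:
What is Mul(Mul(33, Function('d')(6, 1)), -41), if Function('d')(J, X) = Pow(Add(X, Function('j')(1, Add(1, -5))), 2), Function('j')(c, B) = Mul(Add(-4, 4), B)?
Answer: -1353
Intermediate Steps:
Function('j')(c, B) = 0 (Function('j')(c, B) = Mul(0, B) = 0)
Function('d')(J, X) = Pow(X, 2) (Function('d')(J, X) = Pow(Add(X, 0), 2) = Pow(X, 2))
Mul(Mul(33, Function('d')(6, 1)), -41) = Mul(Mul(33, Pow(1, 2)), -41) = Mul(Mul(33, 1), -41) = Mul(33, -41) = -1353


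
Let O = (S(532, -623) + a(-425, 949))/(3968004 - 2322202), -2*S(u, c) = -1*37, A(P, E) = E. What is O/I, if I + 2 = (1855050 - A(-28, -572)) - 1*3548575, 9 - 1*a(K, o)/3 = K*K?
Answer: 1083659/5572537449820 ≈ 1.9446e-7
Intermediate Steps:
S(u, c) = 37/2 (S(u, c) = -(-1)*37/2 = -1/2*(-37) = 37/2)
a(K, o) = 27 - 3*K**2 (a(K, o) = 27 - 3*K*K = 27 - 3*K**2)
O = -1083659/3291604 (O = (37/2 + (27 - 3*(-425)**2))/(3968004 - 2322202) = (37/2 + (27 - 3*180625))/1645802 = (37/2 + (27 - 541875))*(1/1645802) = (37/2 - 541848)*(1/1645802) = -1083659/2*1/1645802 = -1083659/3291604 ≈ -0.32922)
I = -1692955 (I = -2 + ((1855050 - 1*(-572)) - 1*3548575) = -2 + ((1855050 + 572) - 3548575) = -2 + (1855622 - 3548575) = -2 - 1692953 = -1692955)
O/I = -1083659/3291604/(-1692955) = -1083659/3291604*(-1/1692955) = 1083659/5572537449820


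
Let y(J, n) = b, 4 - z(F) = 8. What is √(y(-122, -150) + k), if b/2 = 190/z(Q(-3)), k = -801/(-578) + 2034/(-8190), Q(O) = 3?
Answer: I*√22463267190/15470 ≈ 9.6883*I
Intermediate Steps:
z(F) = -4 (z(F) = 4 - 1*8 = 4 - 8 = -4)
k = 299141/262990 (k = -801*(-1/578) + 2034*(-1/8190) = 801/578 - 113/455 = 299141/262990 ≈ 1.1375)
b = -95 (b = 2*(190/(-4)) = 2*(190*(-¼)) = 2*(-95/2) = -95)
y(J, n) = -95
√(y(-122, -150) + k) = √(-95 + 299141/262990) = √(-24684909/262990) = I*√22463267190/15470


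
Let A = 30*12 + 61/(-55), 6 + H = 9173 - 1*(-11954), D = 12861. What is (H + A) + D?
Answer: 1888749/55 ≈ 34341.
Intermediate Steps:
H = 21121 (H = -6 + (9173 - 1*(-11954)) = -6 + (9173 + 11954) = -6 + 21127 = 21121)
A = 19739/55 (A = 360 + 61*(-1/55) = 360 - 61/55 = 19739/55 ≈ 358.89)
(H + A) + D = (21121 + 19739/55) + 12861 = 1181394/55 + 12861 = 1888749/55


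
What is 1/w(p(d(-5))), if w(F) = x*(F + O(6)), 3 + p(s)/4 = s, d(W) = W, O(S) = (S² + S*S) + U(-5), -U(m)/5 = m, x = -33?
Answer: -1/2145 ≈ -0.00046620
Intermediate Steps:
U(m) = -5*m
O(S) = 25 + 2*S² (O(S) = (S² + S*S) - 5*(-5) = (S² + S²) + 25 = 2*S² + 25 = 25 + 2*S²)
p(s) = -12 + 4*s
w(F) = -3201 - 33*F (w(F) = -33*(F + (25 + 2*6²)) = -33*(F + (25 + 2*36)) = -33*(F + (25 + 72)) = -33*(F + 97) = -33*(97 + F) = -3201 - 33*F)
1/w(p(d(-5))) = 1/(-3201 - 33*(-12 + 4*(-5))) = 1/(-3201 - 33*(-12 - 20)) = 1/(-3201 - 33*(-32)) = 1/(-3201 + 1056) = 1/(-2145) = -1/2145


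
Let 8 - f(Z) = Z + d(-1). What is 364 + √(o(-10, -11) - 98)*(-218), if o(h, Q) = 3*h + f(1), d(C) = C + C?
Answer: 364 - 218*I*√119 ≈ 364.0 - 2378.1*I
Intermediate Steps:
d(C) = 2*C
f(Z) = 10 - Z (f(Z) = 8 - (Z + 2*(-1)) = 8 - (Z - 2) = 8 - (-2 + Z) = 8 + (2 - Z) = 10 - Z)
o(h, Q) = 9 + 3*h (o(h, Q) = 3*h + (10 - 1*1) = 3*h + (10 - 1) = 3*h + 9 = 9 + 3*h)
364 + √(o(-10, -11) - 98)*(-218) = 364 + √((9 + 3*(-10)) - 98)*(-218) = 364 + √((9 - 30) - 98)*(-218) = 364 + √(-21 - 98)*(-218) = 364 + √(-119)*(-218) = 364 + (I*√119)*(-218) = 364 - 218*I*√119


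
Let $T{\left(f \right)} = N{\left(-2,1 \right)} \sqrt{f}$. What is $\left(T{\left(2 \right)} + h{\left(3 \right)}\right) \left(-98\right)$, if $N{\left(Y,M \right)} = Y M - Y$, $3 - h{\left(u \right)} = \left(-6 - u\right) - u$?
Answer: $-1470$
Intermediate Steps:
$h{\left(u \right)} = 9 + 2 u$ ($h{\left(u \right)} = 3 - \left(\left(-6 - u\right) - u\right) = 3 - \left(-6 - 2 u\right) = 3 + \left(6 + 2 u\right) = 9 + 2 u$)
$N{\left(Y,M \right)} = - Y + M Y$ ($N{\left(Y,M \right)} = M Y - Y = - Y + M Y$)
$T{\left(f \right)} = 0$ ($T{\left(f \right)} = - 2 \left(-1 + 1\right) \sqrt{f} = \left(-2\right) 0 \sqrt{f} = 0 \sqrt{f} = 0$)
$\left(T{\left(2 \right)} + h{\left(3 \right)}\right) \left(-98\right) = \left(0 + \left(9 + 2 \cdot 3\right)\right) \left(-98\right) = \left(0 + \left(9 + 6\right)\right) \left(-98\right) = \left(0 + 15\right) \left(-98\right) = 15 \left(-98\right) = -1470$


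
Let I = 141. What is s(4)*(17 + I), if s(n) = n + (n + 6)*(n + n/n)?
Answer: 8532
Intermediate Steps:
s(n) = n + (1 + n)*(6 + n) (s(n) = n + (6 + n)*(n + 1) = n + (6 + n)*(1 + n) = n + (1 + n)*(6 + n))
s(4)*(17 + I) = (6 + 4² + 8*4)*(17 + 141) = (6 + 16 + 32)*158 = 54*158 = 8532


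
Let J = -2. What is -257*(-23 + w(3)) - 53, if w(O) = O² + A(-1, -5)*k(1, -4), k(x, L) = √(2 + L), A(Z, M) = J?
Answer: 3545 + 514*I*√2 ≈ 3545.0 + 726.91*I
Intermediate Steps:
A(Z, M) = -2
w(O) = O² - 2*I*√2 (w(O) = O² - 2*√(2 - 4) = O² - 2*I*√2)
-257*(-23 + w(3)) - 53 = -257*(-23 + (3² - 2*I*√2)) - 53 = -257*(-23 + (9 - 2*I*√2)) - 53 = -257*(-14 - 2*I*√2) - 53 = (3598 + 514*I*√2) - 53 = 3545 + 514*I*√2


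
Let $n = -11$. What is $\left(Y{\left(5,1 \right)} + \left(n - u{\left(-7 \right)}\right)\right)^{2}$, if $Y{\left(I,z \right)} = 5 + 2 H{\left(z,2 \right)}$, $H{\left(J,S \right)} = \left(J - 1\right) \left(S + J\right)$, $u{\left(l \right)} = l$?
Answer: $1$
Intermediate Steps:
$H{\left(J,S \right)} = \left(-1 + J\right) \left(J + S\right)$
$Y{\left(I,z \right)} = 1 + 2 z + 2 z^{2}$ ($Y{\left(I,z \right)} = 5 + 2 \left(z^{2} - z - 2 + z 2\right) = 5 + 2 \left(z^{2} - z - 2 + 2 z\right) = 5 + 2 \left(-2 + z + z^{2}\right) = 5 + \left(-4 + 2 z + 2 z^{2}\right) = 1 + 2 z + 2 z^{2}$)
$\left(Y{\left(5,1 \right)} + \left(n - u{\left(-7 \right)}\right)\right)^{2} = \left(\left(1 + 2 \cdot 1 + 2 \cdot 1^{2}\right) - 4\right)^{2} = \left(\left(1 + 2 + 2 \cdot 1\right) + \left(-11 + 7\right)\right)^{2} = \left(\left(1 + 2 + 2\right) - 4\right)^{2} = \left(5 - 4\right)^{2} = 1^{2} = 1$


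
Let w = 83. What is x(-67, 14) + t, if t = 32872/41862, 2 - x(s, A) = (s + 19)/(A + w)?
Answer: 6659594/2030307 ≈ 3.2801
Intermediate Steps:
x(s, A) = 2 - (19 + s)/(83 + A) (x(s, A) = 2 - (s + 19)/(A + 83) = 2 - (19 + s)/(83 + A))
t = 16436/20931 (t = 32872*(1/41862) = 16436/20931 ≈ 0.78525)
x(-67, 14) + t = (147 - 1*(-67) + 2*14)/(83 + 14) + 16436/20931 = (147 + 67 + 28)/97 + 16436/20931 = (1/97)*242 + 16436/20931 = 242/97 + 16436/20931 = 6659594/2030307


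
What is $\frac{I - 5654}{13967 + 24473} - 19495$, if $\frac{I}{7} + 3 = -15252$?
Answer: $- \frac{749500239}{38440} \approx -19498.0$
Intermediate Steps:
$I = -106785$ ($I = -21 + 7 \left(-15252\right) = -21 - 106764 = -106785$)
$\frac{I - 5654}{13967 + 24473} - 19495 = \frac{-106785 - 5654}{13967 + 24473} - 19495 = - \frac{112439}{38440} - 19495 = - \frac{749500239}{38440}$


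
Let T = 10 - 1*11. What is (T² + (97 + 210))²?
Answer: 94864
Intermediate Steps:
T = -1 (T = 10 - 11 = -1)
(T² + (97 + 210))² = ((-1)² + (97 + 210))² = (1 + 307)² = 308² = 94864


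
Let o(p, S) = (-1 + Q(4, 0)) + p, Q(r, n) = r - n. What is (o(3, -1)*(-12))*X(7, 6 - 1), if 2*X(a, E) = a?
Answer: -252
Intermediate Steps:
X(a, E) = a/2
o(p, S) = 3 + p (o(p, S) = (-1 + (4 - 1*0)) + p = (-1 + (4 + 0)) + p = (-1 + 4) + p = 3 + p)
(o(3, -1)*(-12))*X(7, 6 - 1) = ((3 + 3)*(-12))*((½)*7) = (6*(-12))*(7/2) = -72*7/2 = -252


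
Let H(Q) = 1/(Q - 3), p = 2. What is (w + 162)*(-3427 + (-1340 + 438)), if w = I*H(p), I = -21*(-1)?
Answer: -610389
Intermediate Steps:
I = 21
H(Q) = 1/(-3 + Q)
w = -21 (w = 21/(-3 + 2) = 21/(-1) = 21*(-1) = -21)
(w + 162)*(-3427 + (-1340 + 438)) = (-21 + 162)*(-3427 + (-1340 + 438)) = 141*(-3427 - 902) = 141*(-4329) = -610389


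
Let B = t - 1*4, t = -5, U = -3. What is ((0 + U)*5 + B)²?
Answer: 576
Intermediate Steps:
B = -9 (B = -5 - 1*4 = -5 - 4 = -9)
((0 + U)*5 + B)² = ((0 - 3)*5 - 9)² = (-3*5 - 9)² = (-15 - 9)² = (-24)² = 576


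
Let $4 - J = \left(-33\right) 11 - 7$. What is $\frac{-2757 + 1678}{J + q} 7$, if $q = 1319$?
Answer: $- \frac{7553}{1693} \approx -4.4613$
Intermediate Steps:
$J = 374$ ($J = 4 - \left(\left(-33\right) 11 - 7\right) = 4 - \left(-363 - 7\right) = 4 - -370 = 4 + 370 = 374$)
$\frac{-2757 + 1678}{J + q} 7 = \frac{-2757 + 1678}{374 + 1319} \cdot 7 = - \frac{1079}{1693} \cdot 7 = \left(-1079\right) \frac{1}{1693} \cdot 7 = \left(- \frac{1079}{1693}\right) 7 = - \frac{7553}{1693}$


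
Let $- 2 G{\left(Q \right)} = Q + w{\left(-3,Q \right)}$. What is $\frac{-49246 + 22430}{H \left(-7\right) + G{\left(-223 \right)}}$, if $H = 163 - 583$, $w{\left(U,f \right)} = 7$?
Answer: $- \frac{3352}{381} \approx -8.7979$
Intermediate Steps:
$H = -420$
$G{\left(Q \right)} = - \frac{7}{2} - \frac{Q}{2}$ ($G{\left(Q \right)} = - \frac{Q + 7}{2} = - \frac{7 + Q}{2} = - \frac{7}{2} - \frac{Q}{2}$)
$\frac{-49246 + 22430}{H \left(-7\right) + G{\left(-223 \right)}} = \frac{-49246 + 22430}{\left(-420\right) \left(-7\right) - -108} = - \frac{26816}{2940 + \left(- \frac{7}{2} + \frac{223}{2}\right)} = - \frac{26816}{2940 + 108} = - \frac{26816}{3048} = \left(-26816\right) \frac{1}{3048} = - \frac{3352}{381}$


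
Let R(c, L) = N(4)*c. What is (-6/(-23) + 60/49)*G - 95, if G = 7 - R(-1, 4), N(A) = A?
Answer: -88651/1127 ≈ -78.661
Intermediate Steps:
R(c, L) = 4*c
G = 11 (G = 7 - 4*(-1) = 7 - 1*(-4) = 7 + 4 = 11)
(-6/(-23) + 60/49)*G - 95 = (-6/(-23) + 60/49)*11 - 95 = (-6*(-1/23) + 60*(1/49))*11 - 95 = (6/23 + 60/49)*11 - 95 = (1674/1127)*11 - 95 = 18414/1127 - 95 = -88651/1127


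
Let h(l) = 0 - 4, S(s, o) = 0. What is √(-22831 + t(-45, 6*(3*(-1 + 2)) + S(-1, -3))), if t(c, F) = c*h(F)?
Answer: I*√22651 ≈ 150.5*I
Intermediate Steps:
h(l) = -4
t(c, F) = -4*c (t(c, F) = c*(-4) = -4*c)
√(-22831 + t(-45, 6*(3*(-1 + 2)) + S(-1, -3))) = √(-22831 - 4*(-45)) = √(-22831 + 180) = √(-22651) = I*√22651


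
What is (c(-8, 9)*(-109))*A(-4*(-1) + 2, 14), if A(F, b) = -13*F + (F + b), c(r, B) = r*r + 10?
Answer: 467828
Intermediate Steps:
c(r, B) = 10 + r**2 (c(r, B) = r**2 + 10 = 10 + r**2)
A(F, b) = b - 12*F
(c(-8, 9)*(-109))*A(-4*(-1) + 2, 14) = ((10 + (-8)**2)*(-109))*(14 - 12*(-4*(-1) + 2)) = ((10 + 64)*(-109))*(14 - 12*(4 + 2)) = (74*(-109))*(14 - 12*6) = -8066*(14 - 72) = -8066*(-58) = 467828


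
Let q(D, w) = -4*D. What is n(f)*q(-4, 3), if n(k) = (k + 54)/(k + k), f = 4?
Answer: 116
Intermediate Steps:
n(k) = (54 + k)/(2*k) (n(k) = (54 + k)/((2*k)) = (54 + k)*(1/(2*k)) = (54 + k)/(2*k))
n(f)*q(-4, 3) = ((1/2)*(54 + 4)/4)*(-4*(-4)) = ((1/2)*(1/4)*58)*16 = (29/4)*16 = 116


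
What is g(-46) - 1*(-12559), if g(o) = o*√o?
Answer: 12559 - 46*I*√46 ≈ 12559.0 - 311.99*I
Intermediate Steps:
g(o) = o^(3/2)
g(-46) - 1*(-12559) = (-46)^(3/2) - 1*(-12559) = -46*I*√46 + 12559 = 12559 - 46*I*√46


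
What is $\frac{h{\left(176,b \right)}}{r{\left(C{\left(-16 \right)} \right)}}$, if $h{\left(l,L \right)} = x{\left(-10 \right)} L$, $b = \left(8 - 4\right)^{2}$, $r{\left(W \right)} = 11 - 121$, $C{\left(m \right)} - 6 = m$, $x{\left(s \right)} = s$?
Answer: $\frac{16}{11} \approx 1.4545$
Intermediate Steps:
$C{\left(m \right)} = 6 + m$
$r{\left(W \right)} = -110$ ($r{\left(W \right)} = 11 - 121 = -110$)
$b = 16$ ($b = 4^{2} = 16$)
$h{\left(l,L \right)} = - 10 L$
$\frac{h{\left(176,b \right)}}{r{\left(C{\left(-16 \right)} \right)}} = \frac{\left(-10\right) 16}{-110} = \left(-160\right) \left(- \frac{1}{110}\right) = \frac{16}{11}$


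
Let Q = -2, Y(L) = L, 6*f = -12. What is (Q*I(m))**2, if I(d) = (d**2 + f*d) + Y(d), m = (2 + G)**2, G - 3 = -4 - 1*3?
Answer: 576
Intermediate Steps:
f = -2 (f = (1/6)*(-12) = -2)
G = -4 (G = 3 + (-4 - 1*3) = 3 + (-4 - 3) = 3 - 7 = -4)
m = 4 (m = (2 - 4)**2 = (-2)**2 = 4)
I(d) = d**2 - d (I(d) = (d**2 - 2*d) + d = d**2 - d)
(Q*I(m))**2 = (-8*(-1 + 4))**2 = (-8*3)**2 = (-2*12)**2 = (-24)**2 = 576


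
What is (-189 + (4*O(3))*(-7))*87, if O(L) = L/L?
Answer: -18879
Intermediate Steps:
O(L) = 1
(-189 + (4*O(3))*(-7))*87 = (-189 + (4*1)*(-7))*87 = (-189 + 4*(-7))*87 = (-189 - 28)*87 = -217*87 = -18879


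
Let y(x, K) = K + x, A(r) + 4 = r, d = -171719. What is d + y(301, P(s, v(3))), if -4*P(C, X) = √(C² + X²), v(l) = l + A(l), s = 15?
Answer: -171418 - √229/4 ≈ -1.7142e+5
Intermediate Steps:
A(r) = -4 + r
v(l) = -4 + 2*l (v(l) = l + (-4 + l) = -4 + 2*l)
P(C, X) = -√(C² + X²)/4
d + y(301, P(s, v(3))) = -171719 + (-√(15² + (-4 + 2*3)²)/4 + 301) = -171719 + (-√(225 + (-4 + 6)²)/4 + 301) = -171719 + (-√(225 + 2²)/4 + 301) = -171719 + (-√(225 + 4)/4 + 301) = -171719 + (-√229/4 + 301) = -171719 + (301 - √229/4) = -171418 - √229/4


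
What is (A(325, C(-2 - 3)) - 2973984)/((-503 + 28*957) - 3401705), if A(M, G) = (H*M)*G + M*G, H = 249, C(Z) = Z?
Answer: 1690117/1687706 ≈ 1.0014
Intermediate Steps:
A(M, G) = 250*G*M (A(M, G) = (249*M)*G + M*G = 249*G*M + G*M = 250*G*M)
(A(325, C(-2 - 3)) - 2973984)/((-503 + 28*957) - 3401705) = (250*(-2 - 3)*325 - 2973984)/((-503 + 28*957) - 3401705) = (250*(-5)*325 - 2973984)/((-503 + 26796) - 3401705) = (-406250 - 2973984)/(26293 - 3401705) = -3380234/(-3375412) = -3380234*(-1/3375412) = 1690117/1687706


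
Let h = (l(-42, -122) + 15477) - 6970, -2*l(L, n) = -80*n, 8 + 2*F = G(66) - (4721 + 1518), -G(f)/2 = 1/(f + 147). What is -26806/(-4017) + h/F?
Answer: 73106048/13263207 ≈ 5.5119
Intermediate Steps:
G(f) = -2/(147 + f) (G(f) = -2/(f + 147) = -2/(147 + f))
F = -1330613/426 (F = -4 + (-2/(147 + 66) - (4721 + 1518))/2 = -4 + (-2/213 - 1*6239)/2 = -4 + (-2*1/213 - 6239)/2 = -4 + (-2/213 - 6239)/2 = -4 + (½)*(-1328909/213) = -4 - 1328909/426 = -1330613/426 ≈ -3123.5)
l(L, n) = 40*n (l(L, n) = -(-40)*n = 40*n)
h = 3627 (h = (40*(-122) + 15477) - 6970 = (-4880 + 15477) - 6970 = 10597 - 6970 = 3627)
-26806/(-4017) + h/F = -26806/(-4017) + 3627/(-1330613/426) = -26806*(-1/4017) + 3627*(-426/1330613) = 2062/309 - 49842/42923 = 73106048/13263207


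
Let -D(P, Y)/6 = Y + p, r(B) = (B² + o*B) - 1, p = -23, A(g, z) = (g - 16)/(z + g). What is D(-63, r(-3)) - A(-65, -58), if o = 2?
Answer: 5139/41 ≈ 125.34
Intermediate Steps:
A(g, z) = (-16 + g)/(g + z)
r(B) = -1 + B² + 2*B (r(B) = (B² + 2*B) - 1 = -1 + B² + 2*B)
D(P, Y) = 138 - 6*Y (D(P, Y) = -6*(Y - 23) = -6*(-23 + Y) = 138 - 6*Y)
D(-63, r(-3)) - A(-65, -58) = (138 - 6*(-1 + (-3)² + 2*(-3))) - (-16 - 65)/(-65 - 58) = (138 - 6*(-1 + 9 - 6)) - (-81)/(-123) = (138 - 6*2) - (-1)*(-81)/123 = (138 - 12) - 1*27/41 = 126 - 27/41 = 5139/41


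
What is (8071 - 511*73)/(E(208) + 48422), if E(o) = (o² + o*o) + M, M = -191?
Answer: -29232/134759 ≈ -0.21692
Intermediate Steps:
E(o) = -191 + 2*o² (E(o) = (o² + o*o) - 191 = (o² + o²) - 191 = 2*o² - 191 = -191 + 2*o²)
(8071 - 511*73)/(E(208) + 48422) = (8071 - 511*73)/((-191 + 2*208²) + 48422) = (8071 - 37303)/((-191 + 2*43264) + 48422) = -29232/((-191 + 86528) + 48422) = -29232/(86337 + 48422) = -29232/134759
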